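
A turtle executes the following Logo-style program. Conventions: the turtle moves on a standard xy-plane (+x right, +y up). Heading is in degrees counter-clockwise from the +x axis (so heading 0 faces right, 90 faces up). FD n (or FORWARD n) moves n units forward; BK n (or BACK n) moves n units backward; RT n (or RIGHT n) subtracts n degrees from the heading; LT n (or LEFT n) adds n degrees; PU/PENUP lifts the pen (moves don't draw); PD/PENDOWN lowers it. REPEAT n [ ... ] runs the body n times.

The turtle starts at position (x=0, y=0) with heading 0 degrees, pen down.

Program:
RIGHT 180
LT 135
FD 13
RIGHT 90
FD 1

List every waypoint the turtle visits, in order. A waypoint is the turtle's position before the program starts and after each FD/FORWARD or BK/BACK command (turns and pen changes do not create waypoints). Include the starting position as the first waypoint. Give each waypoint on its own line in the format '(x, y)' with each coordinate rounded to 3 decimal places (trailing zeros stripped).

Answer: (0, 0)
(9.192, -9.192)
(8.485, -9.899)

Derivation:
Executing turtle program step by step:
Start: pos=(0,0), heading=0, pen down
RT 180: heading 0 -> 180
LT 135: heading 180 -> 315
FD 13: (0,0) -> (9.192,-9.192) [heading=315, draw]
RT 90: heading 315 -> 225
FD 1: (9.192,-9.192) -> (8.485,-9.899) [heading=225, draw]
Final: pos=(8.485,-9.899), heading=225, 2 segment(s) drawn
Waypoints (3 total):
(0, 0)
(9.192, -9.192)
(8.485, -9.899)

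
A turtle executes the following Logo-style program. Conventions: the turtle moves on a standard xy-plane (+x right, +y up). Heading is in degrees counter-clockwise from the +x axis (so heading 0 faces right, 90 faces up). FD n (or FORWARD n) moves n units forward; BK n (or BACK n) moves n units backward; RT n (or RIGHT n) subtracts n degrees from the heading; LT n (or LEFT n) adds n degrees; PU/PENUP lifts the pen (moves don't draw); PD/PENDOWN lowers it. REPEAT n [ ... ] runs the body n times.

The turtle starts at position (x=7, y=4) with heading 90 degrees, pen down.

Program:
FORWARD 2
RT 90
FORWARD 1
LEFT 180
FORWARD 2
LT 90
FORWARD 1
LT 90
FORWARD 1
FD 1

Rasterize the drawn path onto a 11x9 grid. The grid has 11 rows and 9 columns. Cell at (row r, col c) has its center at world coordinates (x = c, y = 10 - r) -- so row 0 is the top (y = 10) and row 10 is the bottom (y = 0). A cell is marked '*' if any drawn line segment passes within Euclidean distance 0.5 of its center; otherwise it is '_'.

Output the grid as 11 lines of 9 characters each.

Segment 0: (7,4) -> (7,6)
Segment 1: (7,6) -> (8,6)
Segment 2: (8,6) -> (6,6)
Segment 3: (6,6) -> (6,5)
Segment 4: (6,5) -> (7,5)
Segment 5: (7,5) -> (8,5)

Answer: _________
_________
_________
_________
______***
______***
_______*_
_________
_________
_________
_________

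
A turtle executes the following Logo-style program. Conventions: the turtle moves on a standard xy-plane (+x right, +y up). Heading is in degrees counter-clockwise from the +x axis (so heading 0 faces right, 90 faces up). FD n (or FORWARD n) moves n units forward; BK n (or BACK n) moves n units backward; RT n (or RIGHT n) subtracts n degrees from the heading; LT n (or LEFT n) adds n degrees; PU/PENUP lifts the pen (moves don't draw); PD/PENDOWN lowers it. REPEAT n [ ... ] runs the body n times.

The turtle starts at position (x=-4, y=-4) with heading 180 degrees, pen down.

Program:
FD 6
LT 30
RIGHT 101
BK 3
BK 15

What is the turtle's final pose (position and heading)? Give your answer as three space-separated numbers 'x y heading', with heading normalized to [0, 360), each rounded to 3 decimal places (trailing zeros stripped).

Answer: -4.14 -21.019 109

Derivation:
Executing turtle program step by step:
Start: pos=(-4,-4), heading=180, pen down
FD 6: (-4,-4) -> (-10,-4) [heading=180, draw]
LT 30: heading 180 -> 210
RT 101: heading 210 -> 109
BK 3: (-10,-4) -> (-9.023,-6.837) [heading=109, draw]
BK 15: (-9.023,-6.837) -> (-4.14,-21.019) [heading=109, draw]
Final: pos=(-4.14,-21.019), heading=109, 3 segment(s) drawn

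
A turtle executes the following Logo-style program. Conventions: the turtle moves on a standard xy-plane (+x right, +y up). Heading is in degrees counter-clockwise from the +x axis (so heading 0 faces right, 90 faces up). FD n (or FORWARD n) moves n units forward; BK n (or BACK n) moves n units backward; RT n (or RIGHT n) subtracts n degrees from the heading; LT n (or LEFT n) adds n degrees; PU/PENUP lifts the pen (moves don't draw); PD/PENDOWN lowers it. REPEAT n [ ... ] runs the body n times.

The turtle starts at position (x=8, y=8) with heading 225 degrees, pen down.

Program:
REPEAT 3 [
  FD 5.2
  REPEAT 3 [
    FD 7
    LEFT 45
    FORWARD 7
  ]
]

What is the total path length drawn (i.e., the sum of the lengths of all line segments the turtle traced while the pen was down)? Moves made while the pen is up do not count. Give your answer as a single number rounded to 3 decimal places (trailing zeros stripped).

Executing turtle program step by step:
Start: pos=(8,8), heading=225, pen down
REPEAT 3 [
  -- iteration 1/3 --
  FD 5.2: (8,8) -> (4.323,4.323) [heading=225, draw]
  REPEAT 3 [
    -- iteration 1/3 --
    FD 7: (4.323,4.323) -> (-0.627,-0.627) [heading=225, draw]
    LT 45: heading 225 -> 270
    FD 7: (-0.627,-0.627) -> (-0.627,-7.627) [heading=270, draw]
    -- iteration 2/3 --
    FD 7: (-0.627,-7.627) -> (-0.627,-14.627) [heading=270, draw]
    LT 45: heading 270 -> 315
    FD 7: (-0.627,-14.627) -> (4.323,-19.576) [heading=315, draw]
    -- iteration 3/3 --
    FD 7: (4.323,-19.576) -> (9.273,-24.526) [heading=315, draw]
    LT 45: heading 315 -> 0
    FD 7: (9.273,-24.526) -> (16.273,-24.526) [heading=0, draw]
  ]
  -- iteration 2/3 --
  FD 5.2: (16.273,-24.526) -> (21.473,-24.526) [heading=0, draw]
  REPEAT 3 [
    -- iteration 1/3 --
    FD 7: (21.473,-24.526) -> (28.473,-24.526) [heading=0, draw]
    LT 45: heading 0 -> 45
    FD 7: (28.473,-24.526) -> (33.423,-19.576) [heading=45, draw]
    -- iteration 2/3 --
    FD 7: (33.423,-19.576) -> (38.372,-14.627) [heading=45, draw]
    LT 45: heading 45 -> 90
    FD 7: (38.372,-14.627) -> (38.372,-7.627) [heading=90, draw]
    -- iteration 3/3 --
    FD 7: (38.372,-7.627) -> (38.372,-0.627) [heading=90, draw]
    LT 45: heading 90 -> 135
    FD 7: (38.372,-0.627) -> (33.423,4.323) [heading=135, draw]
  ]
  -- iteration 3/3 --
  FD 5.2: (33.423,4.323) -> (29.746,8) [heading=135, draw]
  REPEAT 3 [
    -- iteration 1/3 --
    FD 7: (29.746,8) -> (24.796,12.95) [heading=135, draw]
    LT 45: heading 135 -> 180
    FD 7: (24.796,12.95) -> (17.796,12.95) [heading=180, draw]
    -- iteration 2/3 --
    FD 7: (17.796,12.95) -> (10.796,12.95) [heading=180, draw]
    LT 45: heading 180 -> 225
    FD 7: (10.796,12.95) -> (5.846,8) [heading=225, draw]
    -- iteration 3/3 --
    FD 7: (5.846,8) -> (0.896,3.05) [heading=225, draw]
    LT 45: heading 225 -> 270
    FD 7: (0.896,3.05) -> (0.896,-3.95) [heading=270, draw]
  ]
]
Final: pos=(0.896,-3.95), heading=270, 21 segment(s) drawn

Segment lengths:
  seg 1: (8,8) -> (4.323,4.323), length = 5.2
  seg 2: (4.323,4.323) -> (-0.627,-0.627), length = 7
  seg 3: (-0.627,-0.627) -> (-0.627,-7.627), length = 7
  seg 4: (-0.627,-7.627) -> (-0.627,-14.627), length = 7
  seg 5: (-0.627,-14.627) -> (4.323,-19.576), length = 7
  seg 6: (4.323,-19.576) -> (9.273,-24.526), length = 7
  seg 7: (9.273,-24.526) -> (16.273,-24.526), length = 7
  seg 8: (16.273,-24.526) -> (21.473,-24.526), length = 5.2
  seg 9: (21.473,-24.526) -> (28.473,-24.526), length = 7
  seg 10: (28.473,-24.526) -> (33.423,-19.576), length = 7
  seg 11: (33.423,-19.576) -> (38.372,-14.627), length = 7
  seg 12: (38.372,-14.627) -> (38.372,-7.627), length = 7
  seg 13: (38.372,-7.627) -> (38.372,-0.627), length = 7
  seg 14: (38.372,-0.627) -> (33.423,4.323), length = 7
  seg 15: (33.423,4.323) -> (29.746,8), length = 5.2
  seg 16: (29.746,8) -> (24.796,12.95), length = 7
  seg 17: (24.796,12.95) -> (17.796,12.95), length = 7
  seg 18: (17.796,12.95) -> (10.796,12.95), length = 7
  seg 19: (10.796,12.95) -> (5.846,8), length = 7
  seg 20: (5.846,8) -> (0.896,3.05), length = 7
  seg 21: (0.896,3.05) -> (0.896,-3.95), length = 7
Total = 141.6

Answer: 141.6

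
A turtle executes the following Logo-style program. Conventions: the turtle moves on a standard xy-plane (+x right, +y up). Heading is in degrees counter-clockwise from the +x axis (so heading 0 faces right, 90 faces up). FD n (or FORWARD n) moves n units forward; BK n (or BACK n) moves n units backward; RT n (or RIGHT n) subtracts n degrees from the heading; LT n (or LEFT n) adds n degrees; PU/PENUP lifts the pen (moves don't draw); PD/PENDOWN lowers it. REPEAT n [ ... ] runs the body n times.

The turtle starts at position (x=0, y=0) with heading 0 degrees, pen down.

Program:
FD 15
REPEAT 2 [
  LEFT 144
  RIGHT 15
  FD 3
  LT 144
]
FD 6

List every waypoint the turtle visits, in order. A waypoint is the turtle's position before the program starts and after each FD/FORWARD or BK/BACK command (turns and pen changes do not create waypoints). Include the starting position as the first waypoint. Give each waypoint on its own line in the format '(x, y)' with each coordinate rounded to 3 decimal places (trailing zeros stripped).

Executing turtle program step by step:
Start: pos=(0,0), heading=0, pen down
FD 15: (0,0) -> (15,0) [heading=0, draw]
REPEAT 2 [
  -- iteration 1/2 --
  LT 144: heading 0 -> 144
  RT 15: heading 144 -> 129
  FD 3: (15,0) -> (13.112,2.331) [heading=129, draw]
  LT 144: heading 129 -> 273
  -- iteration 2/2 --
  LT 144: heading 273 -> 57
  RT 15: heading 57 -> 42
  FD 3: (13.112,2.331) -> (15.341,4.339) [heading=42, draw]
  LT 144: heading 42 -> 186
]
FD 6: (15.341,4.339) -> (9.374,3.712) [heading=186, draw]
Final: pos=(9.374,3.712), heading=186, 4 segment(s) drawn
Waypoints (5 total):
(0, 0)
(15, 0)
(13.112, 2.331)
(15.341, 4.339)
(9.374, 3.712)

Answer: (0, 0)
(15, 0)
(13.112, 2.331)
(15.341, 4.339)
(9.374, 3.712)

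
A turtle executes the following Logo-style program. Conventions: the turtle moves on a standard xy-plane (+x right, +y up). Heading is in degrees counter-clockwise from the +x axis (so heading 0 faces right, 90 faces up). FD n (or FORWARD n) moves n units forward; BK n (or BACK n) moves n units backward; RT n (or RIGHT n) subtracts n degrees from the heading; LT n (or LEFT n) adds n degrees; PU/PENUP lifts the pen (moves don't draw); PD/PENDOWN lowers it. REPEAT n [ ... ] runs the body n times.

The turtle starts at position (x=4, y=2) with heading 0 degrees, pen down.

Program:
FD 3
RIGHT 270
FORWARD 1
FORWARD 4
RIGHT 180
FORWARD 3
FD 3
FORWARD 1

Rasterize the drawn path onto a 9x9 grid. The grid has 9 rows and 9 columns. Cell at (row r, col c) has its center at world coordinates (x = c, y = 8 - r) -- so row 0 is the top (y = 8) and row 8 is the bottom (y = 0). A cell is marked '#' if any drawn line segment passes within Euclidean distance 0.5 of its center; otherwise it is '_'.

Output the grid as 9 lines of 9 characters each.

Answer: _________
_______#_
_______#_
_______#_
_______#_
_______#_
____####_
_______#_
_______#_

Derivation:
Segment 0: (4,2) -> (7,2)
Segment 1: (7,2) -> (7,3)
Segment 2: (7,3) -> (7,7)
Segment 3: (7,7) -> (7,4)
Segment 4: (7,4) -> (7,1)
Segment 5: (7,1) -> (7,0)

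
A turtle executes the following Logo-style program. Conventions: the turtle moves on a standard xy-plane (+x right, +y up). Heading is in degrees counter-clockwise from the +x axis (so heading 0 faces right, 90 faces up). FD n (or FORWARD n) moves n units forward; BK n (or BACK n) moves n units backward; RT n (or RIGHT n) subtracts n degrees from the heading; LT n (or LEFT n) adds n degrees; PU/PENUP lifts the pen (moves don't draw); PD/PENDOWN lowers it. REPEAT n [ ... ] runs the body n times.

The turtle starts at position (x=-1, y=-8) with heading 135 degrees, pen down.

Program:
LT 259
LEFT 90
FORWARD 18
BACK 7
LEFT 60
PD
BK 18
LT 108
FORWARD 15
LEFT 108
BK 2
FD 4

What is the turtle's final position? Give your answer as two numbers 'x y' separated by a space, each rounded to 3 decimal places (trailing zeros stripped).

Answer: 17.956 -10.247

Derivation:
Executing turtle program step by step:
Start: pos=(-1,-8), heading=135, pen down
LT 259: heading 135 -> 34
LT 90: heading 34 -> 124
FD 18: (-1,-8) -> (-11.065,6.923) [heading=124, draw]
BK 7: (-11.065,6.923) -> (-7.151,1.119) [heading=124, draw]
LT 60: heading 124 -> 184
PD: pen down
BK 18: (-7.151,1.119) -> (10.805,2.375) [heading=184, draw]
LT 108: heading 184 -> 292
FD 15: (10.805,2.375) -> (16.424,-11.533) [heading=292, draw]
LT 108: heading 292 -> 40
BK 2: (16.424,-11.533) -> (14.892,-12.818) [heading=40, draw]
FD 4: (14.892,-12.818) -> (17.956,-10.247) [heading=40, draw]
Final: pos=(17.956,-10.247), heading=40, 6 segment(s) drawn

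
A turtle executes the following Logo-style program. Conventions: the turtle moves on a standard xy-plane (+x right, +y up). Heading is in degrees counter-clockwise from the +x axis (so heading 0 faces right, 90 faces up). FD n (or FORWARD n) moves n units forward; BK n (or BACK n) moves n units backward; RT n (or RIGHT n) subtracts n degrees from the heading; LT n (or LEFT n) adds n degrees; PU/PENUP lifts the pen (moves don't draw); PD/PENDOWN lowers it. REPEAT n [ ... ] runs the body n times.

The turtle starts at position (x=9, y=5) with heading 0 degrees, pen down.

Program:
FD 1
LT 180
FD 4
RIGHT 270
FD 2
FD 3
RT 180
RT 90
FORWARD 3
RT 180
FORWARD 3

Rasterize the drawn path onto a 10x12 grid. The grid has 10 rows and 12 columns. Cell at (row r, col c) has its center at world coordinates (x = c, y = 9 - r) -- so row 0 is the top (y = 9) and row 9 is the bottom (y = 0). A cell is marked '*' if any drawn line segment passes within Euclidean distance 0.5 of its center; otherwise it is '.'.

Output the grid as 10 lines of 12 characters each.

Answer: ............
............
............
............
......*****.
......*.....
......*.....
......*.....
......*.....
......****..

Derivation:
Segment 0: (9,5) -> (10,5)
Segment 1: (10,5) -> (6,5)
Segment 2: (6,5) -> (6,3)
Segment 3: (6,3) -> (6,0)
Segment 4: (6,0) -> (9,0)
Segment 5: (9,0) -> (6,0)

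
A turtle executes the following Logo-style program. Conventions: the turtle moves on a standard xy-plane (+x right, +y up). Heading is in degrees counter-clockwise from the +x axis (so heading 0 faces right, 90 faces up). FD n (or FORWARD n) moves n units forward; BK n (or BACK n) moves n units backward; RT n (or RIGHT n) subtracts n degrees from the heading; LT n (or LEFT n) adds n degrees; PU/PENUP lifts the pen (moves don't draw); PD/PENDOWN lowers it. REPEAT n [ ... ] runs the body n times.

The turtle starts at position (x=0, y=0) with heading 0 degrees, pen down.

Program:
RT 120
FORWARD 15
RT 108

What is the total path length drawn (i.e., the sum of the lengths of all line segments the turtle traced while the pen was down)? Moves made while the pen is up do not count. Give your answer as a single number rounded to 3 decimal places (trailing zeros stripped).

Answer: 15

Derivation:
Executing turtle program step by step:
Start: pos=(0,0), heading=0, pen down
RT 120: heading 0 -> 240
FD 15: (0,0) -> (-7.5,-12.99) [heading=240, draw]
RT 108: heading 240 -> 132
Final: pos=(-7.5,-12.99), heading=132, 1 segment(s) drawn

Segment lengths:
  seg 1: (0,0) -> (-7.5,-12.99), length = 15
Total = 15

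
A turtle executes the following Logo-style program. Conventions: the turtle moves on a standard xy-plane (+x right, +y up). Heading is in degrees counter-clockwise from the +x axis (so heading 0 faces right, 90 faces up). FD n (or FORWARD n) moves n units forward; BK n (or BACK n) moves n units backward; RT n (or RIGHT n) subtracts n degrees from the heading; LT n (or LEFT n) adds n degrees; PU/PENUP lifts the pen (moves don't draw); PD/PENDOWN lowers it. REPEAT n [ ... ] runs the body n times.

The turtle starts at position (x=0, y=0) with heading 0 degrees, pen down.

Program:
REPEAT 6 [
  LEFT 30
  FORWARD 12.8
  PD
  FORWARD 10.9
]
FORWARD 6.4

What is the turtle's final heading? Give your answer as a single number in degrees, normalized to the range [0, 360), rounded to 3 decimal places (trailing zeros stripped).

Answer: 180

Derivation:
Executing turtle program step by step:
Start: pos=(0,0), heading=0, pen down
REPEAT 6 [
  -- iteration 1/6 --
  LT 30: heading 0 -> 30
  FD 12.8: (0,0) -> (11.085,6.4) [heading=30, draw]
  PD: pen down
  FD 10.9: (11.085,6.4) -> (20.525,11.85) [heading=30, draw]
  -- iteration 2/6 --
  LT 30: heading 30 -> 60
  FD 12.8: (20.525,11.85) -> (26.925,22.935) [heading=60, draw]
  PD: pen down
  FD 10.9: (26.925,22.935) -> (32.375,32.375) [heading=60, draw]
  -- iteration 3/6 --
  LT 30: heading 60 -> 90
  FD 12.8: (32.375,32.375) -> (32.375,45.175) [heading=90, draw]
  PD: pen down
  FD 10.9: (32.375,45.175) -> (32.375,56.075) [heading=90, draw]
  -- iteration 4/6 --
  LT 30: heading 90 -> 120
  FD 12.8: (32.375,56.075) -> (25.975,67.16) [heading=120, draw]
  PD: pen down
  FD 10.9: (25.975,67.16) -> (20.525,76.6) [heading=120, draw]
  -- iteration 5/6 --
  LT 30: heading 120 -> 150
  FD 12.8: (20.525,76.6) -> (9.44,83) [heading=150, draw]
  PD: pen down
  FD 10.9: (9.44,83) -> (0,88.45) [heading=150, draw]
  -- iteration 6/6 --
  LT 30: heading 150 -> 180
  FD 12.8: (0,88.45) -> (-12.8,88.45) [heading=180, draw]
  PD: pen down
  FD 10.9: (-12.8,88.45) -> (-23.7,88.45) [heading=180, draw]
]
FD 6.4: (-23.7,88.45) -> (-30.1,88.45) [heading=180, draw]
Final: pos=(-30.1,88.45), heading=180, 13 segment(s) drawn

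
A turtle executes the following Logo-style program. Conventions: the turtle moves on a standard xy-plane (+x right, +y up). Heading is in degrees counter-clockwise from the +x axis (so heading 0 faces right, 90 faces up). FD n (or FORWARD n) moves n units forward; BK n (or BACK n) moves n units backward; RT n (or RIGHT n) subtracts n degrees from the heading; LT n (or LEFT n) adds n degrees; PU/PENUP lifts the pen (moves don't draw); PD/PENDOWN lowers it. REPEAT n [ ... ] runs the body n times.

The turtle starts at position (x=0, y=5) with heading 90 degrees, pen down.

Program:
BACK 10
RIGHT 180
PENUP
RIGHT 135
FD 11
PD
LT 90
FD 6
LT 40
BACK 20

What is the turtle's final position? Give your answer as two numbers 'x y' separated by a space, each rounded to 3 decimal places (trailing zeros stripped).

Answer: -10.278 18.459

Derivation:
Executing turtle program step by step:
Start: pos=(0,5), heading=90, pen down
BK 10: (0,5) -> (0,-5) [heading=90, draw]
RT 180: heading 90 -> 270
PU: pen up
RT 135: heading 270 -> 135
FD 11: (0,-5) -> (-7.778,2.778) [heading=135, move]
PD: pen down
LT 90: heading 135 -> 225
FD 6: (-7.778,2.778) -> (-12.021,-1.464) [heading=225, draw]
LT 40: heading 225 -> 265
BK 20: (-12.021,-1.464) -> (-10.278,18.459) [heading=265, draw]
Final: pos=(-10.278,18.459), heading=265, 3 segment(s) drawn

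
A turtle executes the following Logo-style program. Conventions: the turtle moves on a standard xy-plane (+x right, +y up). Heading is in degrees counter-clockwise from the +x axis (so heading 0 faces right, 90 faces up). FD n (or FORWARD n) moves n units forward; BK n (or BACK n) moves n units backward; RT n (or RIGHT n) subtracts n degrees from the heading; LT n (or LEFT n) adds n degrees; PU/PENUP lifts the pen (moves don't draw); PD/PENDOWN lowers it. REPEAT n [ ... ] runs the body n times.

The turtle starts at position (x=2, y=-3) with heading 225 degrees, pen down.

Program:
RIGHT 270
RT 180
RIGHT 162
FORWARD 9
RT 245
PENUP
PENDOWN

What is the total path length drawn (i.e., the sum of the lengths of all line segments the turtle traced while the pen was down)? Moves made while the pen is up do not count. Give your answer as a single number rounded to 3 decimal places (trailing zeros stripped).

Executing turtle program step by step:
Start: pos=(2,-3), heading=225, pen down
RT 270: heading 225 -> 315
RT 180: heading 315 -> 135
RT 162: heading 135 -> 333
FD 9: (2,-3) -> (10.019,-7.086) [heading=333, draw]
RT 245: heading 333 -> 88
PU: pen up
PD: pen down
Final: pos=(10.019,-7.086), heading=88, 1 segment(s) drawn

Segment lengths:
  seg 1: (2,-3) -> (10.019,-7.086), length = 9
Total = 9

Answer: 9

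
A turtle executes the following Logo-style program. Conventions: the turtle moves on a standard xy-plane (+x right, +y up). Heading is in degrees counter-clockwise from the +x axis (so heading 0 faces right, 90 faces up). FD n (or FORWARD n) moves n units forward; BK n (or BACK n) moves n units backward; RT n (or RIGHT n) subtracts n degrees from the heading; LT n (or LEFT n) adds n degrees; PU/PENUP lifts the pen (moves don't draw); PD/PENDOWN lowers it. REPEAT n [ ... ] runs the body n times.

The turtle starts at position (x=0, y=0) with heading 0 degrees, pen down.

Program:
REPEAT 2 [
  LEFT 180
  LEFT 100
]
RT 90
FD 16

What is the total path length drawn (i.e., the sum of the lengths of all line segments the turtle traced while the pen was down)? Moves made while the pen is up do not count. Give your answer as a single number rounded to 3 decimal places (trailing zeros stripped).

Answer: 16

Derivation:
Executing turtle program step by step:
Start: pos=(0,0), heading=0, pen down
REPEAT 2 [
  -- iteration 1/2 --
  LT 180: heading 0 -> 180
  LT 100: heading 180 -> 280
  -- iteration 2/2 --
  LT 180: heading 280 -> 100
  LT 100: heading 100 -> 200
]
RT 90: heading 200 -> 110
FD 16: (0,0) -> (-5.472,15.035) [heading=110, draw]
Final: pos=(-5.472,15.035), heading=110, 1 segment(s) drawn

Segment lengths:
  seg 1: (0,0) -> (-5.472,15.035), length = 16
Total = 16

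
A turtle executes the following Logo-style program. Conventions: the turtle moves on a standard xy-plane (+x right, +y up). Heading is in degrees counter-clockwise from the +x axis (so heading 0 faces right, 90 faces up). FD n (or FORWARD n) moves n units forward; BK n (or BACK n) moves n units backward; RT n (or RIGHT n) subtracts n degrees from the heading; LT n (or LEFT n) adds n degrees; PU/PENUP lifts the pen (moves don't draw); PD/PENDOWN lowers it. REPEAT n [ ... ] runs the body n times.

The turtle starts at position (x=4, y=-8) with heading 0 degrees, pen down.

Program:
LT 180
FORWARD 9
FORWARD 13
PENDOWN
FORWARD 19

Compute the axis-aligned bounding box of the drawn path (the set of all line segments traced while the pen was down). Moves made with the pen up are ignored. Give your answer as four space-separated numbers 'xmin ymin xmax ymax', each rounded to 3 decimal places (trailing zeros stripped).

Answer: -37 -8 4 -8

Derivation:
Executing turtle program step by step:
Start: pos=(4,-8), heading=0, pen down
LT 180: heading 0 -> 180
FD 9: (4,-8) -> (-5,-8) [heading=180, draw]
FD 13: (-5,-8) -> (-18,-8) [heading=180, draw]
PD: pen down
FD 19: (-18,-8) -> (-37,-8) [heading=180, draw]
Final: pos=(-37,-8), heading=180, 3 segment(s) drawn

Segment endpoints: x in {-37, -18, -5, 4}, y in {-8, -8, -8, -8}
xmin=-37, ymin=-8, xmax=4, ymax=-8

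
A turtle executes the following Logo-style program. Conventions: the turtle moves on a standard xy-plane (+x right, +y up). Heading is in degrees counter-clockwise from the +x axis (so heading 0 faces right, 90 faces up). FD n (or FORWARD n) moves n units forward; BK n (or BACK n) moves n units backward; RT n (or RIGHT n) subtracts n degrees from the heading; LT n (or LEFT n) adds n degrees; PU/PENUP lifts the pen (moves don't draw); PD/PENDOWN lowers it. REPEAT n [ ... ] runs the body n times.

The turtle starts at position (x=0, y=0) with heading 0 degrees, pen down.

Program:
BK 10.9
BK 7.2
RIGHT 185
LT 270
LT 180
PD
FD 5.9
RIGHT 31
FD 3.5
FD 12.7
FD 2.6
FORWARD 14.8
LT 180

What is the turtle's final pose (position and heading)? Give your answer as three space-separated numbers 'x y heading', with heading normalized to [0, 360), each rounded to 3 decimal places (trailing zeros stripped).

Executing turtle program step by step:
Start: pos=(0,0), heading=0, pen down
BK 10.9: (0,0) -> (-10.9,0) [heading=0, draw]
BK 7.2: (-10.9,0) -> (-18.1,0) [heading=0, draw]
RT 185: heading 0 -> 175
LT 270: heading 175 -> 85
LT 180: heading 85 -> 265
PD: pen down
FD 5.9: (-18.1,0) -> (-18.614,-5.878) [heading=265, draw]
RT 31: heading 265 -> 234
FD 3.5: (-18.614,-5.878) -> (-20.671,-8.709) [heading=234, draw]
FD 12.7: (-20.671,-8.709) -> (-28.136,-18.984) [heading=234, draw]
FD 2.6: (-28.136,-18.984) -> (-29.665,-21.087) [heading=234, draw]
FD 14.8: (-29.665,-21.087) -> (-38.364,-33.061) [heading=234, draw]
LT 180: heading 234 -> 54
Final: pos=(-38.364,-33.061), heading=54, 7 segment(s) drawn

Answer: -38.364 -33.061 54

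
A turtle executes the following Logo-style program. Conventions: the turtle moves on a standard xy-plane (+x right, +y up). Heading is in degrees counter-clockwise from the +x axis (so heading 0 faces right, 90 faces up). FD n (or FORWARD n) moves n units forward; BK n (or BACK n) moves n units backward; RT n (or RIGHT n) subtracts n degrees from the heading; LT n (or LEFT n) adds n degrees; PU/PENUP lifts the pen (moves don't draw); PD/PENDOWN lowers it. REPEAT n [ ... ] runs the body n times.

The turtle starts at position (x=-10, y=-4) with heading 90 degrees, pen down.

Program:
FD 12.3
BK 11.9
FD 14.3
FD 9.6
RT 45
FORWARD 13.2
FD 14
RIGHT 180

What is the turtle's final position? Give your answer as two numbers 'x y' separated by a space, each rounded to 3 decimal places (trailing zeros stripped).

Answer: 9.233 39.533

Derivation:
Executing turtle program step by step:
Start: pos=(-10,-4), heading=90, pen down
FD 12.3: (-10,-4) -> (-10,8.3) [heading=90, draw]
BK 11.9: (-10,8.3) -> (-10,-3.6) [heading=90, draw]
FD 14.3: (-10,-3.6) -> (-10,10.7) [heading=90, draw]
FD 9.6: (-10,10.7) -> (-10,20.3) [heading=90, draw]
RT 45: heading 90 -> 45
FD 13.2: (-10,20.3) -> (-0.666,29.634) [heading=45, draw]
FD 14: (-0.666,29.634) -> (9.233,39.533) [heading=45, draw]
RT 180: heading 45 -> 225
Final: pos=(9.233,39.533), heading=225, 6 segment(s) drawn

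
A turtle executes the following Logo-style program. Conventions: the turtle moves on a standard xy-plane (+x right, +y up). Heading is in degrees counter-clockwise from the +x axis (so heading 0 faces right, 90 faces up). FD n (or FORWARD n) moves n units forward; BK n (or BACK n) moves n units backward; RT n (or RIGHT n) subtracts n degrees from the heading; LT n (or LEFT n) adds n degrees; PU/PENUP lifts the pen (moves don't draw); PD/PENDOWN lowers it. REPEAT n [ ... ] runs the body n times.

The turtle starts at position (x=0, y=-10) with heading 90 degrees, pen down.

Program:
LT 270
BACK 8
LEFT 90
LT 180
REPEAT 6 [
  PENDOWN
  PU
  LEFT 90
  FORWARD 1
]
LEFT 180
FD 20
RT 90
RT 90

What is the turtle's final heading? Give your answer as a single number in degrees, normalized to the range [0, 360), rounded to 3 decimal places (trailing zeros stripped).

Executing turtle program step by step:
Start: pos=(0,-10), heading=90, pen down
LT 270: heading 90 -> 0
BK 8: (0,-10) -> (-8,-10) [heading=0, draw]
LT 90: heading 0 -> 90
LT 180: heading 90 -> 270
REPEAT 6 [
  -- iteration 1/6 --
  PD: pen down
  PU: pen up
  LT 90: heading 270 -> 0
  FD 1: (-8,-10) -> (-7,-10) [heading=0, move]
  -- iteration 2/6 --
  PD: pen down
  PU: pen up
  LT 90: heading 0 -> 90
  FD 1: (-7,-10) -> (-7,-9) [heading=90, move]
  -- iteration 3/6 --
  PD: pen down
  PU: pen up
  LT 90: heading 90 -> 180
  FD 1: (-7,-9) -> (-8,-9) [heading=180, move]
  -- iteration 4/6 --
  PD: pen down
  PU: pen up
  LT 90: heading 180 -> 270
  FD 1: (-8,-9) -> (-8,-10) [heading=270, move]
  -- iteration 5/6 --
  PD: pen down
  PU: pen up
  LT 90: heading 270 -> 0
  FD 1: (-8,-10) -> (-7,-10) [heading=0, move]
  -- iteration 6/6 --
  PD: pen down
  PU: pen up
  LT 90: heading 0 -> 90
  FD 1: (-7,-10) -> (-7,-9) [heading=90, move]
]
LT 180: heading 90 -> 270
FD 20: (-7,-9) -> (-7,-29) [heading=270, move]
RT 90: heading 270 -> 180
RT 90: heading 180 -> 90
Final: pos=(-7,-29), heading=90, 1 segment(s) drawn

Answer: 90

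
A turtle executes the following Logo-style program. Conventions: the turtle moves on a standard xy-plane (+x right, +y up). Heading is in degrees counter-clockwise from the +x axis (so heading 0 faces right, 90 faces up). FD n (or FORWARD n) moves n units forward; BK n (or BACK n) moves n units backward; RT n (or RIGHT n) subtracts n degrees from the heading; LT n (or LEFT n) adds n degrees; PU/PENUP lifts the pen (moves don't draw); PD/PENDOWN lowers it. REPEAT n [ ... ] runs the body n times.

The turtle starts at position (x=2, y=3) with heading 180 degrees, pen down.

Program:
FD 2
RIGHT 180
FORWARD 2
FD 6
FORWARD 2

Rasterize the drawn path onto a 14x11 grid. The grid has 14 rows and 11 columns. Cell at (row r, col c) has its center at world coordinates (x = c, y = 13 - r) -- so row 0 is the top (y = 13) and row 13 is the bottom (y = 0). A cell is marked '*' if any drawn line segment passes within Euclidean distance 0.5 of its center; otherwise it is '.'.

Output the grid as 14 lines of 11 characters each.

Segment 0: (2,3) -> (0,3)
Segment 1: (0,3) -> (2,3)
Segment 2: (2,3) -> (8,3)
Segment 3: (8,3) -> (10,3)

Answer: ...........
...........
...........
...........
...........
...........
...........
...........
...........
...........
***********
...........
...........
...........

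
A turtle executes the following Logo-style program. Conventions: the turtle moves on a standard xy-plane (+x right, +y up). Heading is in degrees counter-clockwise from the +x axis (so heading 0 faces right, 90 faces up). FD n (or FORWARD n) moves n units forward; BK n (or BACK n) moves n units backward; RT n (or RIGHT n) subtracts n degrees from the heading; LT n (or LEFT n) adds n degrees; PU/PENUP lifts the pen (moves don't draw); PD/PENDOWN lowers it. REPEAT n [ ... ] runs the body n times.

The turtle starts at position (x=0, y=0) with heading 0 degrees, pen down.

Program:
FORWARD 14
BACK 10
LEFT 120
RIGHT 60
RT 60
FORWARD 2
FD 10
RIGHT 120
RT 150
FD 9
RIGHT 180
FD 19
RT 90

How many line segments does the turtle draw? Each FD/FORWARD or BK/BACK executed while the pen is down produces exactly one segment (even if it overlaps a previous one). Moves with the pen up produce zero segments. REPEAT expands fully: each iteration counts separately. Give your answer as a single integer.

Executing turtle program step by step:
Start: pos=(0,0), heading=0, pen down
FD 14: (0,0) -> (14,0) [heading=0, draw]
BK 10: (14,0) -> (4,0) [heading=0, draw]
LT 120: heading 0 -> 120
RT 60: heading 120 -> 60
RT 60: heading 60 -> 0
FD 2: (4,0) -> (6,0) [heading=0, draw]
FD 10: (6,0) -> (16,0) [heading=0, draw]
RT 120: heading 0 -> 240
RT 150: heading 240 -> 90
FD 9: (16,0) -> (16,9) [heading=90, draw]
RT 180: heading 90 -> 270
FD 19: (16,9) -> (16,-10) [heading=270, draw]
RT 90: heading 270 -> 180
Final: pos=(16,-10), heading=180, 6 segment(s) drawn
Segments drawn: 6

Answer: 6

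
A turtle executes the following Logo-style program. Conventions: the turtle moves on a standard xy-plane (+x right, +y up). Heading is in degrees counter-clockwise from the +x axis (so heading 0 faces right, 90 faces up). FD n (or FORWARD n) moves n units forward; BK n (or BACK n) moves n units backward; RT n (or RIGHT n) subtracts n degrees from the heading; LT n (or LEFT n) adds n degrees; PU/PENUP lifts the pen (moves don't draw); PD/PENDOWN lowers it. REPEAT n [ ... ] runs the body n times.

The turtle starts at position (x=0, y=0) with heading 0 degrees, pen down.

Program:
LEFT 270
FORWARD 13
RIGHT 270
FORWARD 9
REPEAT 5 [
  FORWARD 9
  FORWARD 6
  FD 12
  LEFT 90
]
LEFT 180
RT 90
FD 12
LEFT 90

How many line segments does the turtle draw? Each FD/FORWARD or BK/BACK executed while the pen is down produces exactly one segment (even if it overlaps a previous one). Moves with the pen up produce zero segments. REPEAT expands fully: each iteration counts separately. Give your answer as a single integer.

Executing turtle program step by step:
Start: pos=(0,0), heading=0, pen down
LT 270: heading 0 -> 270
FD 13: (0,0) -> (0,-13) [heading=270, draw]
RT 270: heading 270 -> 0
FD 9: (0,-13) -> (9,-13) [heading=0, draw]
REPEAT 5 [
  -- iteration 1/5 --
  FD 9: (9,-13) -> (18,-13) [heading=0, draw]
  FD 6: (18,-13) -> (24,-13) [heading=0, draw]
  FD 12: (24,-13) -> (36,-13) [heading=0, draw]
  LT 90: heading 0 -> 90
  -- iteration 2/5 --
  FD 9: (36,-13) -> (36,-4) [heading=90, draw]
  FD 6: (36,-4) -> (36,2) [heading=90, draw]
  FD 12: (36,2) -> (36,14) [heading=90, draw]
  LT 90: heading 90 -> 180
  -- iteration 3/5 --
  FD 9: (36,14) -> (27,14) [heading=180, draw]
  FD 6: (27,14) -> (21,14) [heading=180, draw]
  FD 12: (21,14) -> (9,14) [heading=180, draw]
  LT 90: heading 180 -> 270
  -- iteration 4/5 --
  FD 9: (9,14) -> (9,5) [heading=270, draw]
  FD 6: (9,5) -> (9,-1) [heading=270, draw]
  FD 12: (9,-1) -> (9,-13) [heading=270, draw]
  LT 90: heading 270 -> 0
  -- iteration 5/5 --
  FD 9: (9,-13) -> (18,-13) [heading=0, draw]
  FD 6: (18,-13) -> (24,-13) [heading=0, draw]
  FD 12: (24,-13) -> (36,-13) [heading=0, draw]
  LT 90: heading 0 -> 90
]
LT 180: heading 90 -> 270
RT 90: heading 270 -> 180
FD 12: (36,-13) -> (24,-13) [heading=180, draw]
LT 90: heading 180 -> 270
Final: pos=(24,-13), heading=270, 18 segment(s) drawn
Segments drawn: 18

Answer: 18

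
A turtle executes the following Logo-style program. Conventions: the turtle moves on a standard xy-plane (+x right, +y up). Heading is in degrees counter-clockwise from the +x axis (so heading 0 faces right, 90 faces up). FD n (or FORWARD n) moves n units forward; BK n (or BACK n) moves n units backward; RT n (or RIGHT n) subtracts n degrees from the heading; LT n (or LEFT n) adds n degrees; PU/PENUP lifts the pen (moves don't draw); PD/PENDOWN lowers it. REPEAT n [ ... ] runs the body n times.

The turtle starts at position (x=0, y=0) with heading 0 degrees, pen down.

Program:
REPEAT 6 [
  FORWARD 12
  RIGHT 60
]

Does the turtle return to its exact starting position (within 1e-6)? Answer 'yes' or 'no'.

Answer: yes

Derivation:
Executing turtle program step by step:
Start: pos=(0,0), heading=0, pen down
REPEAT 6 [
  -- iteration 1/6 --
  FD 12: (0,0) -> (12,0) [heading=0, draw]
  RT 60: heading 0 -> 300
  -- iteration 2/6 --
  FD 12: (12,0) -> (18,-10.392) [heading=300, draw]
  RT 60: heading 300 -> 240
  -- iteration 3/6 --
  FD 12: (18,-10.392) -> (12,-20.785) [heading=240, draw]
  RT 60: heading 240 -> 180
  -- iteration 4/6 --
  FD 12: (12,-20.785) -> (0,-20.785) [heading=180, draw]
  RT 60: heading 180 -> 120
  -- iteration 5/6 --
  FD 12: (0,-20.785) -> (-6,-10.392) [heading=120, draw]
  RT 60: heading 120 -> 60
  -- iteration 6/6 --
  FD 12: (-6,-10.392) -> (0,0) [heading=60, draw]
  RT 60: heading 60 -> 0
]
Final: pos=(0,0), heading=0, 6 segment(s) drawn

Start position: (0, 0)
Final position: (0, 0)
Distance = 0; < 1e-6 -> CLOSED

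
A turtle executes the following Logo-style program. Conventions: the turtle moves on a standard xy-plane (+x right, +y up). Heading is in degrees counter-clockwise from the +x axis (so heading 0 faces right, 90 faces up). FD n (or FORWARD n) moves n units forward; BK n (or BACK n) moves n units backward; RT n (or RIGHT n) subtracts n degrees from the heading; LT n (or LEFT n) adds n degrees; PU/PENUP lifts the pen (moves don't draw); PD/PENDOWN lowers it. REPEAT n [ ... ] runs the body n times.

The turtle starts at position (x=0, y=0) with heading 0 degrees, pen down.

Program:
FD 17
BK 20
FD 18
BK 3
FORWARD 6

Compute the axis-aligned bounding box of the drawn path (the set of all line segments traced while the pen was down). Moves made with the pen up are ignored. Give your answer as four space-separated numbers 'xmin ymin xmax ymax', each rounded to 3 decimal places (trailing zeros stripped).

Answer: -3 0 18 0

Derivation:
Executing turtle program step by step:
Start: pos=(0,0), heading=0, pen down
FD 17: (0,0) -> (17,0) [heading=0, draw]
BK 20: (17,0) -> (-3,0) [heading=0, draw]
FD 18: (-3,0) -> (15,0) [heading=0, draw]
BK 3: (15,0) -> (12,0) [heading=0, draw]
FD 6: (12,0) -> (18,0) [heading=0, draw]
Final: pos=(18,0), heading=0, 5 segment(s) drawn

Segment endpoints: x in {-3, 0, 12, 15, 17, 18}, y in {0}
xmin=-3, ymin=0, xmax=18, ymax=0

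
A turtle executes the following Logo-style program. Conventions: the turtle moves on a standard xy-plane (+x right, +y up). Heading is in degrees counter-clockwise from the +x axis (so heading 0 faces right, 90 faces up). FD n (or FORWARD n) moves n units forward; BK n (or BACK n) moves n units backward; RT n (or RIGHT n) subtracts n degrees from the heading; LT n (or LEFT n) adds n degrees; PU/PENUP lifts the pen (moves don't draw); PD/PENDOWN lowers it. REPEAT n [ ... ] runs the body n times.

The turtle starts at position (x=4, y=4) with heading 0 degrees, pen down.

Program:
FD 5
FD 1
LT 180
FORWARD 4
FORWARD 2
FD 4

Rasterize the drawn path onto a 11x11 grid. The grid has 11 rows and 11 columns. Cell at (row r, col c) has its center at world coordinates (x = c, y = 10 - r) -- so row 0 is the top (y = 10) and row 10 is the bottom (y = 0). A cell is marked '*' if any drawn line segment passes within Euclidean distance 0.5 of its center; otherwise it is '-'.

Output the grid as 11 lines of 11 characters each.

Answer: -----------
-----------
-----------
-----------
-----------
-----------
***********
-----------
-----------
-----------
-----------

Derivation:
Segment 0: (4,4) -> (9,4)
Segment 1: (9,4) -> (10,4)
Segment 2: (10,4) -> (6,4)
Segment 3: (6,4) -> (4,4)
Segment 4: (4,4) -> (0,4)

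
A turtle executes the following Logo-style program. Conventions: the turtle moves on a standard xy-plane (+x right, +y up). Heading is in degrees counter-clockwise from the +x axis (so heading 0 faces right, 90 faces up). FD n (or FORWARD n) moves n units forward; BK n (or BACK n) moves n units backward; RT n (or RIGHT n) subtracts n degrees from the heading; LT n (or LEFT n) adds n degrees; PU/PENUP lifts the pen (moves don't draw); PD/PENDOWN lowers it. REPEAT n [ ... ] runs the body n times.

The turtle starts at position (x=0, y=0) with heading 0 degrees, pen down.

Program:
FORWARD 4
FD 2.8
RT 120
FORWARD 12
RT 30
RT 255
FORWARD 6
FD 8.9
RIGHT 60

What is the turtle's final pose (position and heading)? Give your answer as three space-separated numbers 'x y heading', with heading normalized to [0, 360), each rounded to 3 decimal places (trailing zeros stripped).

Executing turtle program step by step:
Start: pos=(0,0), heading=0, pen down
FD 4: (0,0) -> (4,0) [heading=0, draw]
FD 2.8: (4,0) -> (6.8,0) [heading=0, draw]
RT 120: heading 0 -> 240
FD 12: (6.8,0) -> (0.8,-10.392) [heading=240, draw]
RT 30: heading 240 -> 210
RT 255: heading 210 -> 315
FD 6: (0.8,-10.392) -> (5.043,-14.635) [heading=315, draw]
FD 8.9: (5.043,-14.635) -> (11.336,-20.928) [heading=315, draw]
RT 60: heading 315 -> 255
Final: pos=(11.336,-20.928), heading=255, 5 segment(s) drawn

Answer: 11.336 -20.928 255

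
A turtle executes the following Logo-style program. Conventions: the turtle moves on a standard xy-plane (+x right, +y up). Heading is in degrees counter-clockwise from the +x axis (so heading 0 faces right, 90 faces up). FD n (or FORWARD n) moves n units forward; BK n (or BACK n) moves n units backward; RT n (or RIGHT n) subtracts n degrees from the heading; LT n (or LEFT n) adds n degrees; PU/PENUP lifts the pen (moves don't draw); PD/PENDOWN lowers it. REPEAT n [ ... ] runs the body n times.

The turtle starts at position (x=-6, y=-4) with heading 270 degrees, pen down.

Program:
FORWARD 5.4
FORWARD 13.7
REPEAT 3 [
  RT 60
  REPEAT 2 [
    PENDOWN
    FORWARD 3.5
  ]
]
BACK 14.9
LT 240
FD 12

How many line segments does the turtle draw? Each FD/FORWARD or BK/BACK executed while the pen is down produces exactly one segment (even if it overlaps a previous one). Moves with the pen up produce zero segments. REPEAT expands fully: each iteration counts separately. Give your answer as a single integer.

Executing turtle program step by step:
Start: pos=(-6,-4), heading=270, pen down
FD 5.4: (-6,-4) -> (-6,-9.4) [heading=270, draw]
FD 13.7: (-6,-9.4) -> (-6,-23.1) [heading=270, draw]
REPEAT 3 [
  -- iteration 1/3 --
  RT 60: heading 270 -> 210
  REPEAT 2 [
    -- iteration 1/2 --
    PD: pen down
    FD 3.5: (-6,-23.1) -> (-9.031,-24.85) [heading=210, draw]
    -- iteration 2/2 --
    PD: pen down
    FD 3.5: (-9.031,-24.85) -> (-12.062,-26.6) [heading=210, draw]
  ]
  -- iteration 2/3 --
  RT 60: heading 210 -> 150
  REPEAT 2 [
    -- iteration 1/2 --
    PD: pen down
    FD 3.5: (-12.062,-26.6) -> (-15.093,-24.85) [heading=150, draw]
    -- iteration 2/2 --
    PD: pen down
    FD 3.5: (-15.093,-24.85) -> (-18.124,-23.1) [heading=150, draw]
  ]
  -- iteration 3/3 --
  RT 60: heading 150 -> 90
  REPEAT 2 [
    -- iteration 1/2 --
    PD: pen down
    FD 3.5: (-18.124,-23.1) -> (-18.124,-19.6) [heading=90, draw]
    -- iteration 2/2 --
    PD: pen down
    FD 3.5: (-18.124,-19.6) -> (-18.124,-16.1) [heading=90, draw]
  ]
]
BK 14.9: (-18.124,-16.1) -> (-18.124,-31) [heading=90, draw]
LT 240: heading 90 -> 330
FD 12: (-18.124,-31) -> (-7.732,-37) [heading=330, draw]
Final: pos=(-7.732,-37), heading=330, 10 segment(s) drawn
Segments drawn: 10

Answer: 10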